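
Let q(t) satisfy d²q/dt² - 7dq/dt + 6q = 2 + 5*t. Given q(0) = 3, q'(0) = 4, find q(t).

q = 47/36 + 5*t/6 + 7*exp(t)/5 + 53*exp(6*t)/180

Characteristic equation r² - 7r + 6 = 0 factors as (r - 1)(r - 6) = 0, so r = 1, 6.
Hence q_h = C1*exp(t) + C2*exp(6*t).
For the particular solution try q_p = A0 + A1*t. Substituting and matching coefficients of each power of t gives A0 = 47/36, A1 = 5/6, so q_p = 47/36 + 5*t/6.
General solution: q = 47/36 + 5*t/6 + C1*exp(t) + C2*exp(6*t).
Apply the initial conditions: q(0) = 47/36 + C1 + C2 = 3 and q'(0) = 5/6 + C1 + 6*C2 = 4. Solving gives C1 = 7/5, C2 = 53/180.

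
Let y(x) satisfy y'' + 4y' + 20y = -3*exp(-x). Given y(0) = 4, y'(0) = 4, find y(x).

Characteristic equation r² + 4r + 20 = 0 has discriminant (4)² - 4·(20) = -64 < 0, so r = -2 ± 4i.
Hence y_h = C1*cos(4*x)*exp(-2*x) + C2*exp(-2*x)*sin(4*x).
Try y_p = A*exp(-x). Substituting into the equation and dividing by exp(-x) gives A = -3/17, so y_p = -3*exp(-x)/17.
General solution: y = -3*exp(-x)/17 + C1*cos(4*x)*exp(-2*x) + C2*exp(-2*x)*sin(4*x).
Apply the initial conditions: y(0) = -3/17 + C1 = 4 and y'(0) = 3/17 - 2*C1 + 4*C2 = 4. Solving gives C1 = 71/17, C2 = 207/68.

y = -3*exp(-x)/17 + 71*cos(4*x)*exp(-2*x)/17 + 207*exp(-2*x)*sin(4*x)/68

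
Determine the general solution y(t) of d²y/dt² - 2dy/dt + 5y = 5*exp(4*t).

y = 5*exp(4*t)/13 + C1*cos(2*t)*exp(t) + C2*exp(t)*sin(2*t)

Characteristic equation r² - 2r + 5 = 0 has discriminant (-2)² - 4·(5) = -16 < 0, so r = 1 ± 2i.
Hence y_h = C1*cos(2*t)*exp(t) + C2*exp(t)*sin(2*t).
Try y_p = A*exp(4*t). Substituting into the equation and dividing by exp(4*t) gives A = 5/13, so y_p = 5*exp(4*t)/13.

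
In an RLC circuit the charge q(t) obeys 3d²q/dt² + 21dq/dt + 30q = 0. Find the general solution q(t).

Divide through by 3: q'' + 7q' + 10q = 0.
Characteristic equation r² + 7r + 10 = 0 factors as (r + 2)(r + 5) = 0, so r = -2, -5.
Hence q_h = C1*exp(-2*t) + C2*exp(-5*t).

q = C1*exp(-2*t) + C2*exp(-5*t)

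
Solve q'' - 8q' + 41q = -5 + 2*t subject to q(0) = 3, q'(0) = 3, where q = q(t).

q = -189/1681 + 2*t/41 - 15967*exp(4*t)*sin(5*t)/8405 + 5232*cos(5*t)*exp(4*t)/1681

Characteristic equation r² - 8r + 41 = 0 has discriminant (-8)² - 4·(41) = -100 < 0, so r = 4 ± 5i.
Hence q_h = C1*cos(5*t)*exp(4*t) + C2*exp(4*t)*sin(5*t).
For the particular solution try q_p = A0 + A1*t. Substituting and matching coefficients of each power of t gives A0 = -189/1681, A1 = 2/41, so q_p = -189/1681 + 2*t/41.
General solution: q = -189/1681 + 2*t/41 + C1*cos(5*t)*exp(4*t) + C2*exp(4*t)*sin(5*t).
Apply the initial conditions: q(0) = -189/1681 + C1 = 3 and q'(0) = 2/41 + 4*C1 + 5*C2 = 3. Solving gives C1 = 5232/1681, C2 = -15967/8405.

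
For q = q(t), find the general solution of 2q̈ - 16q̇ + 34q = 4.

Divide through by 2: q'' - 8q' + 17q = 2.
Characteristic equation r² - 8r + 17 = 0 has discriminant (-8)² - 4·(17) = -4 < 0, so r = 4 ± i.
Hence q_h = C1*cos(t)*exp(4*t) + C2*exp(4*t)*sin(t).
For the particular solution try q_p = A0. Substituting and matching coefficients of each power of t gives A0 = 2/17, so q_p = 2/17.

q = 2/17 + C1*cos(t)*exp(4*t) + C2*exp(4*t)*sin(t)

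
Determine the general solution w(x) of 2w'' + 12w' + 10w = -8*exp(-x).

w = C1*exp(-5*x) + C2*exp(-x) - x*exp(-x)

Divide through by 2: w'' + 6w' + 5w = -4*exp(-x).
Characteristic equation r² + 6r + 5 = 0 factors as (r + 5)(r + 1) = 0, so r = -5, -1.
Hence w_h = C1*exp(-5*x) + C2*exp(-x).
Since exp(-x) solves the homogeneous equation (r = -1 is a root of multiplicity 1), multiply the trial by x. Try w_p = A*x*exp(-x). Substituting into the equation and dividing by exp(-x) gives A = -1, so w_p = -x*exp(-x).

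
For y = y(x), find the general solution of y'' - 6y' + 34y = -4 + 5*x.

y = -53/578 + 5*x/34 + C1*cos(5*x)*exp(3*x) + C2*exp(3*x)*sin(5*x)

Characteristic equation r² - 6r + 34 = 0 has discriminant (-6)² - 4·(34) = -100 < 0, so r = 3 ± 5i.
Hence y_h = C1*cos(5*x)*exp(3*x) + C2*exp(3*x)*sin(5*x).
For the particular solution try y_p = A0 + A1*x. Substituting and matching coefficients of each power of x gives A0 = -53/578, A1 = 5/34, so y_p = -53/578 + 5*x/34.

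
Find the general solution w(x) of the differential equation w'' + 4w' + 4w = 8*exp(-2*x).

Characteristic equation r² + 4r + 4 = 0 has discriminant (4)² - 4·(4) = 0, so r = -2 is a repeated root.
Hence w_h = (C1 + C2*x)*exp(-2*x).
Since exp(-2*x) solves the homogeneous equation (r = -2 is a root of multiplicity 2), multiply the trial by x^2. Try w_p = A*x^2*exp(-2*x). Substituting into the equation and dividing by exp(-2*x) gives A = 4, so w_p = 4*x^2*exp(-2*x).

w = C1*exp(-2*x) + 4*x**2*exp(-2*x) + C2*x*exp(-2*x)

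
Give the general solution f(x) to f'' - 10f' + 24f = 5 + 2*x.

Characteristic equation r² - 10r + 24 = 0 factors as (r - 4)(r - 6) = 0, so r = 4, 6.
Hence f_h = C1*exp(4*x) + C2*exp(6*x).
For the particular solution try f_p = A0 + A1*x. Substituting and matching coefficients of each power of x gives A0 = 35/144, A1 = 1/12, so f_p = 35/144 + x/12.

f = 35/144 + x/12 + C1*exp(4*x) + C2*exp(6*x)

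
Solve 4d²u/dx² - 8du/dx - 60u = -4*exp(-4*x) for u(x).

u = -exp(-4*x)/9 + C1*exp(5*x) + C2*exp(-3*x)

Divide through by 4: u'' - 2u' - 15u = -exp(-4*x).
Characteristic equation r² - 2r - 15 = 0 factors as (r - 5)(r + 3) = 0, so r = 5, -3.
Hence u_h = C1*exp(5*x) + C2*exp(-3*x).
Try u_p = A*exp(-4*x). Substituting into the equation and dividing by exp(-4*x) gives A = -1/9, so u_p = -exp(-4*x)/9.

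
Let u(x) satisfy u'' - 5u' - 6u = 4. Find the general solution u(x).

u = -2/3 + C1*exp(6*x) + C2*exp(-x)

Characteristic equation r² - 5r - 6 = 0 factors as (r - 6)(r + 1) = 0, so r = 6, -1.
Hence u_h = C1*exp(6*x) + C2*exp(-x).
For the particular solution try u_p = A0. Substituting and matching coefficients of each power of x gives A0 = -2/3, so u_p = -2/3.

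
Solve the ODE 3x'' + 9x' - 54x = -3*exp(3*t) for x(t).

x = C1*exp(3*t) + C2*exp(-6*t) - t*exp(3*t)/9

Divide through by 3: x'' + 3x' - 18x = -exp(3*t).
Characteristic equation r² + 3r - 18 = 0 factors as (r - 3)(r + 6) = 0, so r = 3, -6.
Hence x_h = C1*exp(3*t) + C2*exp(-6*t).
Since exp(3*t) solves the homogeneous equation (r = 3 is a root of multiplicity 1), multiply the trial by t. Try x_p = A*t*exp(3*t). Substituting into the equation and dividing by exp(3*t) gives A = -1/9, so x_p = -t*exp(3*t)/9.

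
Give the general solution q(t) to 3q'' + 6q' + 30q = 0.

q = C1*cos(3*t)*exp(-t) + C2*exp(-t)*sin(3*t)

Divide through by 3: q'' + 2q' + 10q = 0.
Characteristic equation r² + 2r + 10 = 0 has discriminant (2)² - 4·(10) = -36 < 0, so r = -1 ± 3i.
Hence q_h = C1*cos(3*t)*exp(-t) + C2*exp(-t)*sin(3*t).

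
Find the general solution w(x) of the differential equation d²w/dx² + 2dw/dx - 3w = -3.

w = 1 + C1*exp(x) + C2*exp(-3*x)

Characteristic equation r² + 2r - 3 = 0 factors as (r - 1)(r + 3) = 0, so r = 1, -3.
Hence w_h = C1*exp(x) + C2*exp(-3*x).
For the particular solution try w_p = A0. Substituting and matching coefficients of each power of x gives A0 = 1, so w_p = 1.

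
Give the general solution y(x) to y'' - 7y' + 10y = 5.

Characteristic equation r² - 7r + 10 = 0 factors as (r - 5)(r - 2) = 0, so r = 5, 2.
Hence y_h = C1*exp(5*x) + C2*exp(2*x).
For the particular solution try y_p = A0. Substituting and matching coefficients of each power of x gives A0 = 1/2, so y_p = 1/2.

y = 1/2 + C1*exp(5*x) + C2*exp(2*x)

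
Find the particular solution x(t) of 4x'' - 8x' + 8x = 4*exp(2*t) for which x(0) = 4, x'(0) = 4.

Divide through by 4: x'' - 2x' + 2x = exp(2*t).
Characteristic equation r² - 2r + 2 = 0 has discriminant (-2)² - 4·(2) = -4 < 0, so r = 1 ± i.
Hence x_h = C1*cos(t)*exp(t) + C2*exp(t)*sin(t).
Try x_p = A*exp(2*t). Substituting into the equation and dividing by exp(2*t) gives A = 1/2, so x_p = exp(2*t)/2.
General solution: x = exp(2*t)/2 + C1*cos(t)*exp(t) + C2*exp(t)*sin(t).
Apply the initial conditions: x(0) = 1/2 + C1 = 4 and x'(0) = 1 + C1 + C2 = 4. Solving gives C1 = 7/2, C2 = -1/2.

x = exp(2*t)/2 - exp(t)*sin(t)/2 + 7*cos(t)*exp(t)/2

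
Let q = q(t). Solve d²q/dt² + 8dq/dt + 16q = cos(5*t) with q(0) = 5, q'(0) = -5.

Characteristic equation r² + 8r + 16 = 0 has discriminant (8)² - 4·(16) = 0, so r = -4 is a repeated root.
Hence q_h = (C1 + C2*t)*exp(-4*t).
Try q_p = A*cos(5*t) + B*sin(5*t). Substituting and equating the coefficients of cos(5t) and sin(5t) gives A = -9/1681, B = 40/1681, so q_p = -9*cos(5*t)/1681 + 40*sin(5*t)/1681.
General solution: q = -9*cos(5*t)/1681 + 40*sin(5*t)/1681 + C1*exp(-4*t) + C2*t*exp(-4*t).
Apply the initial conditions: q(0) = -9/1681 + C1 = 5 and q'(0) = 200/1681 + C2 - 4*C1 = -5. Solving gives C1 = 8414/1681, C2 = 611/41.

q = -9*cos(5*t)/1681 + 40*sin(5*t)/1681 + 8414*exp(-4*t)/1681 + 611*t*exp(-4*t)/41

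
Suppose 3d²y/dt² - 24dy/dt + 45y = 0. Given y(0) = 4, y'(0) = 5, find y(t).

y = -7*exp(5*t)/2 + 15*exp(3*t)/2

Divide through by 3: y'' - 8y' + 15y = 0.
Characteristic equation r² - 8r + 15 = 0 factors as (r - 5)(r - 3) = 0, so r = 5, 3.
Hence y_h = C1*exp(5*t) + C2*exp(3*t).
Apply the initial conditions: y(0) = C1 + C2 = 4 and y'(0) = 3*C2 + 5*C1 = 5. Solving gives C1 = -7/2, C2 = 15/2.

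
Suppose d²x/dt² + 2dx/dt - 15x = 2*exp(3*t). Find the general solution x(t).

Characteristic equation r² + 2r - 15 = 0 factors as (r + 5)(r - 3) = 0, so r = -5, 3.
Hence x_h = C1*exp(-5*t) + C2*exp(3*t).
Since exp(3*t) solves the homogeneous equation (r = 3 is a root of multiplicity 1), multiply the trial by t. Try x_p = A*t*exp(3*t). Substituting into the equation and dividing by exp(3*t) gives A = 1/4, so x_p = t*exp(3*t)/4.

x = C1*exp(-5*t) + C2*exp(3*t) + t*exp(3*t)/4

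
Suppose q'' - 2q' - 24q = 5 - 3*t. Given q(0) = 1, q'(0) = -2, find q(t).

q = -7/32 + t/8 + 11*exp(6*t)/40 + 151*exp(-4*t)/160

Characteristic equation r² - 2r - 24 = 0 factors as (r - 6)(r + 4) = 0, so r = 6, -4.
Hence q_h = C1*exp(6*t) + C2*exp(-4*t).
For the particular solution try q_p = A0 + A1*t. Substituting and matching coefficients of each power of t gives A0 = -7/32, A1 = 1/8, so q_p = -7/32 + t/8.
General solution: q = -7/32 + t/8 + C1*exp(6*t) + C2*exp(-4*t).
Apply the initial conditions: q(0) = -7/32 + C1 + C2 = 1 and q'(0) = 1/8 - 4*C2 + 6*C1 = -2. Solving gives C1 = 11/40, C2 = 151/160.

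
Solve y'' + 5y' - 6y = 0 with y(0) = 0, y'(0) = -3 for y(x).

y = -3*exp(x)/7 + 3*exp(-6*x)/7

Characteristic equation r² + 5r - 6 = 0 factors as (r - 1)(r + 6) = 0, so r = 1, -6.
Hence y_h = C1*exp(x) + C2*exp(-6*x).
Apply the initial conditions: y(0) = C1 + C2 = 0 and y'(0) = C1 - 6*C2 = -3. Solving gives C1 = -3/7, C2 = 3/7.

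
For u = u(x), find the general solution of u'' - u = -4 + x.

u = 4 - x + C1*exp(x) + C2*exp(-x)

Characteristic equation r² - 1 = 0 factors as (r - 1)(r + 1) = 0, so r = 1, -1.
Hence u_h = C1*exp(x) + C2*exp(-x).
For the particular solution try u_p = A0 + A1*x. Substituting and matching coefficients of each power of x gives A0 = 4, A1 = -1, so u_p = 4 - x.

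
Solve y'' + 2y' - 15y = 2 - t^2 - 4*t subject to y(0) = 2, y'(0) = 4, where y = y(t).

Characteristic equation r² + 2r - 15 = 0 factors as (r + 5)(r - 3) = 0, so r = -5, 3.
Hence y_h = C1*exp(-5*t) + C2*exp(3*t).
For the particular solution try y_p = A0 + A1*t + A2*t^2. Substituting and matching coefficients of each power of t gives A0 = -292/3375, A1 = 64/225, A2 = 1/15, so y_p = -292/3375 + t^2/15 + 64*t/225.
General solution: y = -292/3375 + t^2/15 + 64*t/225 + C1*exp(-5*t) + C2*exp(3*t).
Apply the initial conditions: y(0) = -292/3375 + C1 + C2 = 2 and y'(0) = 64/225 - 5*C1 + 3*C2 = 4. Solving gives C1 = 159/500, C2 = 191/108.

y = -292/3375 + t**2/15 + 64*t/225 + 159*exp(-5*t)/500 + 191*exp(3*t)/108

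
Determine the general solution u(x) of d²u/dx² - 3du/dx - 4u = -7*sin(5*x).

u = -105*cos(5*x)/1066 + 203*sin(5*x)/1066 + C1*exp(-x) + C2*exp(4*x)

Characteristic equation r² - 3r - 4 = 0 factors as (r + 1)(r - 4) = 0, so r = -1, 4.
Hence u_h = C1*exp(-x) + C2*exp(4*x).
Try u_p = A*cos(5*x) + B*sin(5*x). Substituting and equating the coefficients of cos(5x) and sin(5x) gives A = -105/1066, B = 203/1066, so u_p = -105*cos(5*x)/1066 + 203*sin(5*x)/1066.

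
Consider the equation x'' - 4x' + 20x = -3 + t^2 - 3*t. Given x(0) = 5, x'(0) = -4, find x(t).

Characteristic equation r² - 4r + 20 = 0 has discriminant (-4)² - 4·(20) = -64 < 0, so r = 2 ± 4i.
Hence x_h = C1*cos(4*t)*exp(2*t) + C2*exp(2*t)*sin(4*t).
For the particular solution try x_p = A0 + A1*t + A2*t^2. Substituting and matching coefficients of each power of t gives A0 = -181/1000, A1 = -13/100, A2 = 1/20, so x_p = -181/1000 - 13*t/100 + t^2/20.
General solution: x = -181/1000 - 13*t/100 + t^2/20 + C1*cos(4*t)*exp(2*t) + C2*exp(2*t)*sin(4*t).
Apply the initial conditions: x(0) = -181/1000 + C1 = 5 and x'(0) = -13/100 + 2*C1 + 4*C2 = -4. Solving gives C1 = 5181/1000, C2 = -1779/500.

x = -181/1000 - 13*t/100 + t**2/20 - 1779*exp(2*t)*sin(4*t)/500 + 5181*cos(4*t)*exp(2*t)/1000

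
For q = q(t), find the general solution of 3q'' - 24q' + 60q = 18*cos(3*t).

q = -144*sin(3*t)/697 + 66*cos(3*t)/697 + C1*cos(2*t)*exp(4*t) + C2*exp(4*t)*sin(2*t)

Divide through by 3: q'' - 8q' + 20q = 6*cos(3*t).
Characteristic equation r² - 8r + 20 = 0 has discriminant (-8)² - 4·(20) = -16 < 0, so r = 4 ± 2i.
Hence q_h = C1*cos(2*t)*exp(4*t) + C2*exp(4*t)*sin(2*t).
Try q_p = A*cos(3*t) + B*sin(3*t). Substituting and equating the coefficients of cos(3t) and sin(3t) gives A = 66/697, B = -144/697, so q_p = -144*sin(3*t)/697 + 66*cos(3*t)/697.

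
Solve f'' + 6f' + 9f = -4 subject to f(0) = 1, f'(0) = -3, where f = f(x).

Characteristic equation r² + 6r + 9 = 0 has discriminant (6)² - 4·(9) = 0, so r = -3 is a repeated root.
Hence f_h = (C1 + C2*x)*exp(-3*x).
For the particular solution try f_p = A0. Substituting and matching coefficients of each power of x gives A0 = -4/9, so f_p = -4/9.
General solution: f = -4/9 + C1*exp(-3*x) + C2*x*exp(-3*x).
Apply the initial conditions: f(0) = -4/9 + C1 = 1 and f'(0) = C2 - 3*C1 = -3. Solving gives C1 = 13/9, C2 = 4/3.

f = -4/9 + 13*exp(-3*x)/9 + 4*x*exp(-3*x)/3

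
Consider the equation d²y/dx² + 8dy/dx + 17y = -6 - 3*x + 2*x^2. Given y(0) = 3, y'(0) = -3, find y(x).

y = -1138/4913 - 83*x/289 + 2*x**2/17 + 15877*cos(x)*exp(-4*x)/4913 + 50180*exp(-4*x)*sin(x)/4913

Characteristic equation r² + 8r + 17 = 0 has discriminant (8)² - 4·(17) = -4 < 0, so r = -4 ± i.
Hence y_h = C1*cos(x)*exp(-4*x) + C2*exp(-4*x)*sin(x).
For the particular solution try y_p = A0 + A1*x + A2*x^2. Substituting and matching coefficients of each power of x gives A0 = -1138/4913, A1 = -83/289, A2 = 2/17, so y_p = -1138/4913 - 83*x/289 + 2*x^2/17.
General solution: y = -1138/4913 - 83*x/289 + 2*x^2/17 + C1*cos(x)*exp(-4*x) + C2*exp(-4*x)*sin(x).
Apply the initial conditions: y(0) = -1138/4913 + C1 = 3 and y'(0) = -83/289 + C2 - 4*C1 = -3. Solving gives C1 = 15877/4913, C2 = 50180/4913.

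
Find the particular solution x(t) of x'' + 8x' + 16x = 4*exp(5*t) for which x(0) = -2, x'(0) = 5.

x = -166*exp(-4*t)/81 + 4*exp(5*t)/81 - 31*t*exp(-4*t)/9

Characteristic equation r² + 8r + 16 = 0 has discriminant (8)² - 4·(16) = 0, so r = -4 is a repeated root.
Hence x_h = (C1 + C2*t)*exp(-4*t).
Try x_p = A*exp(5*t). Substituting into the equation and dividing by exp(5*t) gives A = 4/81, so x_p = 4*exp(5*t)/81.
General solution: x = 4*exp(5*t)/81 + C1*exp(-4*t) + C2*t*exp(-4*t).
Apply the initial conditions: x(0) = 4/81 + C1 = -2 and x'(0) = 20/81 + C2 - 4*C1 = 5. Solving gives C1 = -166/81, C2 = -31/9.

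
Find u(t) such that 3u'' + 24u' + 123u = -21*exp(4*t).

Divide through by 3: u'' + 8u' + 41u = -7*exp(4*t).
Characteristic equation r² + 8r + 41 = 0 has discriminant (8)² - 4·(41) = -100 < 0, so r = -4 ± 5i.
Hence u_h = C1*cos(5*t)*exp(-4*t) + C2*exp(-4*t)*sin(5*t).
Try u_p = A*exp(4*t). Substituting into the equation and dividing by exp(4*t) gives A = -7/89, so u_p = -7*exp(4*t)/89.

u = -7*exp(4*t)/89 + C1*cos(5*t)*exp(-4*t) + C2*exp(-4*t)*sin(5*t)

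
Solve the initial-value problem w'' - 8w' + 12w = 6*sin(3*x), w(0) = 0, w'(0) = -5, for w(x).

Characteristic equation r² - 8r + 12 = 0 factors as (r - 6)(r - 2) = 0, so r = 6, 2.
Hence w_h = C1*exp(6*x) + C2*exp(2*x).
Try w_p = A*cos(3*x) + B*sin(3*x). Substituting and equating the coefficients of cos(3x) and sin(3x) gives A = 16/65, B = 2/65, so w_p = 2*sin(3*x)/65 + 16*cos(3*x)/65.
General solution: w = 2*sin(3*x)/65 + 16*cos(3*x)/65 + C1*exp(6*x) + C2*exp(2*x).
Apply the initial conditions: w(0) = 16/65 + C1 + C2 = 0 and w'(0) = 6/65 + 2*C2 + 6*C1 = -5. Solving gives C1 = -23/20, C2 = 47/52.

w = -23*exp(6*x)/20 + 2*sin(3*x)/65 + 16*cos(3*x)/65 + 47*exp(2*x)/52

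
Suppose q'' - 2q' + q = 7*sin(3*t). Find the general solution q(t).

Characteristic equation r² - 2r + 1 = 0 has discriminant (-2)² - 4·(1) = 0, so r = 1 is a repeated root.
Hence q_h = (C1 + C2*t)*exp(t).
Try q_p = A*cos(3*t) + B*sin(3*t). Substituting and equating the coefficients of cos(3t) and sin(3t) gives A = 21/50, B = -14/25, so q_p = -14*sin(3*t)/25 + 21*cos(3*t)/50.

q = -14*sin(3*t)/25 + 21*cos(3*t)/50 + C1*exp(t) + C2*t*exp(t)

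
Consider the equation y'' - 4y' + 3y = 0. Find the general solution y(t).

y = C1*exp(t) + C2*exp(3*t)

Characteristic equation r² - 4r + 3 = 0 factors as (r - 1)(r - 3) = 0, so r = 1, 3.
Hence y_h = C1*exp(t) + C2*exp(3*t).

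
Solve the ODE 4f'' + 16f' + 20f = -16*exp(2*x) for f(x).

f = -4*exp(2*x)/17 + C1*cos(x)*exp(-2*x) + C2*exp(-2*x)*sin(x)

Divide through by 4: f'' + 4f' + 5f = -4*exp(2*x).
Characteristic equation r² + 4r + 5 = 0 has discriminant (4)² - 4·(5) = -4 < 0, so r = -2 ± i.
Hence f_h = C1*cos(x)*exp(-2*x) + C2*exp(-2*x)*sin(x).
Try f_p = A*exp(2*x). Substituting into the equation and dividing by exp(2*x) gives A = -4/17, so f_p = -4*exp(2*x)/17.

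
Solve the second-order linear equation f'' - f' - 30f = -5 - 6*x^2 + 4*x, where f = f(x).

Characteristic equation r² - r - 30 = 0 factors as (r + 5)(r - 6) = 0, so r = -5, 6.
Hence f_h = C1*exp(-5*x) + C2*exp(6*x).
For the particular solution try f_p = A0 + A1*x + A2*x^2. Substituting and matching coefficients of each power of x gives A0 = 208/1125, A1 = -11/75, A2 = 1/5, so f_p = 208/1125 - 11*x/75 + x^2/5.

f = 208/1125 - 11*x/75 + x**2/5 + C1*exp(-5*x) + C2*exp(6*x)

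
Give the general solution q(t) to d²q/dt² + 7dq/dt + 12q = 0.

q = C1*exp(-3*t) + C2*exp(-4*t)

Characteristic equation r² + 7r + 12 = 0 factors as (r + 3)(r + 4) = 0, so r = -3, -4.
Hence q_h = C1*exp(-3*t) + C2*exp(-4*t).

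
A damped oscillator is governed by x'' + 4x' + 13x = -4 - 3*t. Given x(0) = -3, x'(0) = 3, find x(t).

x = -40/169 - 3*t/13 - 467*cos(3*t)*exp(-2*t)/169 - 388*exp(-2*t)*sin(3*t)/507

Characteristic equation r² + 4r + 13 = 0 has discriminant (4)² - 4·(13) = -36 < 0, so r = -2 ± 3i.
Hence x_h = C1*cos(3*t)*exp(-2*t) + C2*exp(-2*t)*sin(3*t).
For the particular solution try x_p = A0 + A1*t. Substituting and matching coefficients of each power of t gives A0 = -40/169, A1 = -3/13, so x_p = -40/169 - 3*t/13.
General solution: x = -40/169 - 3*t/13 + C1*cos(3*t)*exp(-2*t) + C2*exp(-2*t)*sin(3*t).
Apply the initial conditions: x(0) = -40/169 + C1 = -3 and x'(0) = -3/13 - 2*C1 + 3*C2 = 3. Solving gives C1 = -467/169, C2 = -388/507.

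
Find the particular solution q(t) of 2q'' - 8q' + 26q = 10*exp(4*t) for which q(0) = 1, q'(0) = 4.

Divide through by 2: q'' - 4q' + 13q = 5*exp(4*t).
Characteristic equation r² - 4r + 13 = 0 has discriminant (-4)² - 4·(13) = -36 < 0, so r = 2 ± 3i.
Hence q_h = C1*cos(3*t)*exp(2*t) + C2*exp(2*t)*sin(3*t).
Try q_p = A*exp(4*t). Substituting into the equation and dividing by exp(4*t) gives A = 5/13, so q_p = 5*exp(4*t)/13.
General solution: q = 5*exp(4*t)/13 + C1*cos(3*t)*exp(2*t) + C2*exp(2*t)*sin(3*t).
Apply the initial conditions: q(0) = 5/13 + C1 = 1 and q'(0) = 20/13 + 2*C1 + 3*C2 = 4. Solving gives C1 = 8/13, C2 = 16/39.

q = 5*exp(4*t)/13 + 8*cos(3*t)*exp(2*t)/13 + 16*exp(2*t)*sin(3*t)/39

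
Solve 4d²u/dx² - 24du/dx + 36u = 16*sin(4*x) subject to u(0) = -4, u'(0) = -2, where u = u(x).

u = -2596*exp(3*x)/625 - 28*sin(4*x)/625 + 96*cos(4*x)/625 + 266*x*exp(3*x)/25

Divide through by 4: u'' - 6u' + 9u = 4*sin(4*x).
Characteristic equation r² - 6r + 9 = 0 has discriminant (-6)² - 4·(9) = 0, so r = 3 is a repeated root.
Hence u_h = (C1 + C2*x)*exp(3*x).
Try u_p = A*cos(4*x) + B*sin(4*x). Substituting and equating the coefficients of cos(4x) and sin(4x) gives A = 96/625, B = -28/625, so u_p = -28*sin(4*x)/625 + 96*cos(4*x)/625.
General solution: u = -28*sin(4*x)/625 + 96*cos(4*x)/625 + C1*exp(3*x) + C2*x*exp(3*x).
Apply the initial conditions: u(0) = 96/625 + C1 = -4 and u'(0) = -112/625 + C2 + 3*C1 = -2. Solving gives C1 = -2596/625, C2 = 266/25.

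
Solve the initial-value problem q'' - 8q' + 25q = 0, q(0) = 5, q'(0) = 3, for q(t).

Characteristic equation r² - 8r + 25 = 0 has discriminant (-8)² - 4·(25) = -36 < 0, so r = 4 ± 3i.
Hence q_h = C1*cos(3*t)*exp(4*t) + C2*exp(4*t)*sin(3*t).
Apply the initial conditions: q(0) = C1 = 5 and q'(0) = 3*C2 + 4*C1 = 3. Solving gives C1 = 5, C2 = -17/3.

q = 5*cos(3*t)*exp(4*t) - 17*exp(4*t)*sin(3*t)/3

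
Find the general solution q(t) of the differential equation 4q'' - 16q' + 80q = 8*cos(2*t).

q = -sin(2*t)/20 + cos(2*t)/10 + C1*cos(4*t)*exp(2*t) + C2*exp(2*t)*sin(4*t)

Divide through by 4: q'' - 4q' + 20q = 2*cos(2*t).
Characteristic equation r² - 4r + 20 = 0 has discriminant (-4)² - 4·(20) = -64 < 0, so r = 2 ± 4i.
Hence q_h = C1*cos(4*t)*exp(2*t) + C2*exp(2*t)*sin(4*t).
Try q_p = A*cos(2*t) + B*sin(2*t). Substituting and equating the coefficients of cos(2t) and sin(2t) gives A = 1/10, B = -1/20, so q_p = -sin(2*t)/20 + cos(2*t)/10.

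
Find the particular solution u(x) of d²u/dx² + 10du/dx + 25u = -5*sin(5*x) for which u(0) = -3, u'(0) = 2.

u = -31*exp(-5*x)/10 + cos(5*x)/10 - 27*x*exp(-5*x)/2

Characteristic equation r² + 10r + 25 = 0 has discriminant (10)² - 4·(25) = 0, so r = -5 is a repeated root.
Hence u_h = (C1 + C2*x)*exp(-5*x).
Try u_p = A*cos(5*x) + B*sin(5*x). Substituting and equating the coefficients of cos(5x) and sin(5x) gives A = 1/10, B = 0, so u_p = cos(5*x)/10.
General solution: u = cos(5*x)/10 + C1*exp(-5*x) + C2*x*exp(-5*x).
Apply the initial conditions: u(0) = 1/10 + C1 = -3 and u'(0) = C2 - 5*C1 = 2. Solving gives C1 = -31/10, C2 = -27/2.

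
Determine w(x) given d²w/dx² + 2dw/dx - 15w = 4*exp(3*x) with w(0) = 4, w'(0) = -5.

w = 29*exp(3*x)/16 + 35*exp(-5*x)/16 + x*exp(3*x)/2

Characteristic equation r² + 2r - 15 = 0 factors as (r + 5)(r - 3) = 0, so r = -5, 3.
Hence w_h = C1*exp(-5*x) + C2*exp(3*x).
Since exp(3*x) solves the homogeneous equation (r = 3 is a root of multiplicity 1), multiply the trial by x. Try w_p = A*x*exp(3*x). Substituting into the equation and dividing by exp(3*x) gives A = 1/2, so w_p = x*exp(3*x)/2.
General solution: w = C1*exp(-5*x) + C2*exp(3*x) + x*exp(3*x)/2.
Apply the initial conditions: w(0) = C1 + C2 = 4 and w'(0) = 1/2 - 5*C1 + 3*C2 = -5. Solving gives C1 = 35/16, C2 = 29/16.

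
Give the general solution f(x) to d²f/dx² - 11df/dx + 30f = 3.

Characteristic equation r² - 11r + 30 = 0 factors as (r - 5)(r - 6) = 0, so r = 5, 6.
Hence f_h = C1*exp(5*x) + C2*exp(6*x).
For the particular solution try f_p = A0. Substituting and matching coefficients of each power of x gives A0 = 1/10, so f_p = 1/10.

f = 1/10 + C1*exp(5*x) + C2*exp(6*x)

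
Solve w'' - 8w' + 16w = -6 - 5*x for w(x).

w = -17/32 - 5*x/16 + C1*exp(4*x) + C2*x*exp(4*x)

Characteristic equation r² - 8r + 16 = 0 has discriminant (-8)² - 4·(16) = 0, so r = 4 is a repeated root.
Hence w_h = (C1 + C2*x)*exp(4*x).
For the particular solution try w_p = A0 + A1*x. Substituting and matching coefficients of each power of x gives A0 = -17/32, A1 = -5/16, so w_p = -17/32 - 5*x/16.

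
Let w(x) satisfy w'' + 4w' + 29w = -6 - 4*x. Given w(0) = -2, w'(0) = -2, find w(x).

w = -158/841 - 4*x/29 - 4614*exp(-2*x)*sin(5*x)/4205 - 1524*cos(5*x)*exp(-2*x)/841

Characteristic equation r² + 4r + 29 = 0 has discriminant (4)² - 4·(29) = -100 < 0, so r = -2 ± 5i.
Hence w_h = C1*cos(5*x)*exp(-2*x) + C2*exp(-2*x)*sin(5*x).
For the particular solution try w_p = A0 + A1*x. Substituting and matching coefficients of each power of x gives A0 = -158/841, A1 = -4/29, so w_p = -158/841 - 4*x/29.
General solution: w = -158/841 - 4*x/29 + C1*cos(5*x)*exp(-2*x) + C2*exp(-2*x)*sin(5*x).
Apply the initial conditions: w(0) = -158/841 + C1 = -2 and w'(0) = -4/29 - 2*C1 + 5*C2 = -2. Solving gives C1 = -1524/841, C2 = -4614/4205.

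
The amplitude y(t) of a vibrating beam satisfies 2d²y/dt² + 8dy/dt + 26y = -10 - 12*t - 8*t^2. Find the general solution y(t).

Divide through by 2: y'' + 4y' + 13y = -5 - 6*t - 4*t^2.
Characteristic equation r² + 4r + 13 = 0 has discriminant (4)² - 4·(13) = -36 < 0, so r = -2 ± 3i.
Hence y_h = C1*cos(3*t)*exp(-2*t) + C2*exp(-2*t)*sin(3*t).
For the particular solution try y_p = A0 + A1*t + A2*t^2. Substituting and matching coefficients of each power of t gives A0 = -557/2197, A1 = -46/169, A2 = -4/13, so y_p = -557/2197 - 46*t/169 - 4*t^2/13.

y = -557/2197 - 46*t/169 - 4*t**2/13 + C1*cos(3*t)*exp(-2*t) + C2*exp(-2*t)*sin(3*t)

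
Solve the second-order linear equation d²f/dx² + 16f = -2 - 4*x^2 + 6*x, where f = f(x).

f = -3/32 - x**2/4 + 3*x/8 + C1*cos(4*x) + C2*sin(4*x)

Characteristic equation r² + 16 = 0 has discriminant (0)² - 4·(16) = -64 < 0, so r = ± 4i.
Hence f_h = C1*cos(4*x) + C2*sin(4*x).
For the particular solution try f_p = A0 + A1*x + A2*x^2. Substituting and matching coefficients of each power of x gives A0 = -3/32, A1 = 3/8, A2 = -1/4, so f_p = -3/32 - x^2/4 + 3*x/8.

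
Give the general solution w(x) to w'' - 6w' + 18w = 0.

w = C1*cos(3*x)*exp(3*x) + C2*exp(3*x)*sin(3*x)

Characteristic equation r² - 6r + 18 = 0 has discriminant (-6)² - 4·(18) = -36 < 0, so r = 3 ± 3i.
Hence w_h = C1*cos(3*x)*exp(3*x) + C2*exp(3*x)*sin(3*x).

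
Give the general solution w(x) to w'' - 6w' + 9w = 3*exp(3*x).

w = C1*exp(3*x) + 3*x**2*exp(3*x)/2 + C2*x*exp(3*x)

Characteristic equation r² - 6r + 9 = 0 has discriminant (-6)² - 4·(9) = 0, so r = 3 is a repeated root.
Hence w_h = (C1 + C2*x)*exp(3*x).
Since exp(3*x) solves the homogeneous equation (r = 3 is a root of multiplicity 2), multiply the trial by x^2. Try w_p = A*x^2*exp(3*x). Substituting into the equation and dividing by exp(3*x) gives A = 3/2, so w_p = 3*x^2*exp(3*x)/2.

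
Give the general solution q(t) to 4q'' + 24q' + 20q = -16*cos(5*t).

q = -6*sin(5*t)/65 + 4*cos(5*t)/65 + C1*exp(-t) + C2*exp(-5*t)

Divide through by 4: q'' + 6q' + 5q = -4*cos(5*t).
Characteristic equation r² + 6r + 5 = 0 factors as (r + 1)(r + 5) = 0, so r = -1, -5.
Hence q_h = C1*exp(-t) + C2*exp(-5*t).
Try q_p = A*cos(5*t) + B*sin(5*t). Substituting and equating the coefficients of cos(5t) and sin(5t) gives A = 4/65, B = -6/65, so q_p = -6*sin(5*t)/65 + 4*cos(5*t)/65.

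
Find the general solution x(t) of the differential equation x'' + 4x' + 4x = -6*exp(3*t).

x = -6*exp(3*t)/25 + C1*exp(-2*t) + C2*t*exp(-2*t)

Characteristic equation r² + 4r + 4 = 0 has discriminant (4)² - 4·(4) = 0, so r = -2 is a repeated root.
Hence x_h = (C1 + C2*t)*exp(-2*t).
Try x_p = A*exp(3*t). Substituting into the equation and dividing by exp(3*t) gives A = -6/25, so x_p = -6*exp(3*t)/25.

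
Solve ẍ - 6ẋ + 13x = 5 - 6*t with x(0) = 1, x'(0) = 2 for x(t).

x = 29/169 - 6*t/13 - 2*exp(3*t)*sin(2*t)/169 + 140*cos(2*t)*exp(3*t)/169

Characteristic equation r² - 6r + 13 = 0 has discriminant (-6)² - 4·(13) = -16 < 0, so r = 3 ± 2i.
Hence x_h = C1*cos(2*t)*exp(3*t) + C2*exp(3*t)*sin(2*t).
For the particular solution try x_p = A0 + A1*t. Substituting and matching coefficients of each power of t gives A0 = 29/169, A1 = -6/13, so x_p = 29/169 - 6*t/13.
General solution: x = 29/169 - 6*t/13 + C1*cos(2*t)*exp(3*t) + C2*exp(3*t)*sin(2*t).
Apply the initial conditions: x(0) = 29/169 + C1 = 1 and x'(0) = -6/13 + 2*C2 + 3*C1 = 2. Solving gives C1 = 140/169, C2 = -2/169.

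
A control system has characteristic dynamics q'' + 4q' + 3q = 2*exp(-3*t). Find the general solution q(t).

q = C1*exp(-t) + C2*exp(-3*t) - t*exp(-3*t)

Characteristic equation r² + 4r + 3 = 0 factors as (r + 1)(r + 3) = 0, so r = -1, -3.
Hence q_h = C1*exp(-t) + C2*exp(-3*t).
Since exp(-3*t) solves the homogeneous equation (r = -3 is a root of multiplicity 1), multiply the trial by t. Try q_p = A*t*exp(-3*t). Substituting into the equation and dividing by exp(-3*t) gives A = -1, so q_p = -t*exp(-3*t).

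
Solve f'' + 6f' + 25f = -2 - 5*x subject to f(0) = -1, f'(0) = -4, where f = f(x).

f = -4/125 - x/5 - 419*exp(-3*x)*sin(4*x)/250 - 121*cos(4*x)*exp(-3*x)/125

Characteristic equation r² + 6r + 25 = 0 has discriminant (6)² - 4·(25) = -64 < 0, so r = -3 ± 4i.
Hence f_h = C1*cos(4*x)*exp(-3*x) + C2*exp(-3*x)*sin(4*x).
For the particular solution try f_p = A0 + A1*x. Substituting and matching coefficients of each power of x gives A0 = -4/125, A1 = -1/5, so f_p = -4/125 - x/5.
General solution: f = -4/125 - x/5 + C1*cos(4*x)*exp(-3*x) + C2*exp(-3*x)*sin(4*x).
Apply the initial conditions: f(0) = -4/125 + C1 = -1 and f'(0) = -1/5 - 3*C1 + 4*C2 = -4. Solving gives C1 = -121/125, C2 = -419/250.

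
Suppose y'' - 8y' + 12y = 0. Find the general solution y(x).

y = C1*exp(2*x) + C2*exp(6*x)

Characteristic equation r² - 8r + 12 = 0 factors as (r - 2)(r - 6) = 0, so r = 2, 6.
Hence y_h = C1*exp(2*x) + C2*exp(6*x).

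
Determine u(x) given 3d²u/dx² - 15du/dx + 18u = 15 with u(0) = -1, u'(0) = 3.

u = 5/6 - 17*exp(2*x)/2 + 20*exp(3*x)/3

Divide through by 3: u'' - 5u' + 6u = 5.
Characteristic equation r² - 5r + 6 = 0 factors as (r - 2)(r - 3) = 0, so r = 2, 3.
Hence u_h = C1*exp(2*x) + C2*exp(3*x).
For the particular solution try u_p = A0. Substituting and matching coefficients of each power of x gives A0 = 5/6, so u_p = 5/6.
General solution: u = 5/6 + C1*exp(2*x) + C2*exp(3*x).
Apply the initial conditions: u(0) = 5/6 + C1 + C2 = -1 and u'(0) = 2*C1 + 3*C2 = 3. Solving gives C1 = -17/2, C2 = 20/3.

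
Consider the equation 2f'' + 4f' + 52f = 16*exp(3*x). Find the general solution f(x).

f = 8*exp(3*x)/41 + C1*cos(5*x)*exp(-x) + C2*exp(-x)*sin(5*x)

Divide through by 2: f'' + 2f' + 26f = 8*exp(3*x).
Characteristic equation r² + 2r + 26 = 0 has discriminant (2)² - 4·(26) = -100 < 0, so r = -1 ± 5i.
Hence f_h = C1*cos(5*x)*exp(-x) + C2*exp(-x)*sin(5*x).
Try f_p = A*exp(3*x). Substituting into the equation and dividing by exp(3*x) gives A = 8/41, so f_p = 8*exp(3*x)/41.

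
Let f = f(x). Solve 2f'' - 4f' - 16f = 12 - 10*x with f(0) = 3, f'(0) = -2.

f = -29/32 + 5*x/8 + 73*exp(-2*x)/24 + 83*exp(4*x)/96

Divide through by 2: f'' - 2f' - 8f = 6 - 5*x.
Characteristic equation r² - 2r - 8 = 0 factors as (r + 2)(r - 4) = 0, so r = -2, 4.
Hence f_h = C1*exp(-2*x) + C2*exp(4*x).
For the particular solution try f_p = A0 + A1*x. Substituting and matching coefficients of each power of x gives A0 = -29/32, A1 = 5/8, so f_p = -29/32 + 5*x/8.
General solution: f = -29/32 + 5*x/8 + C1*exp(-2*x) + C2*exp(4*x).
Apply the initial conditions: f(0) = -29/32 + C1 + C2 = 3 and f'(0) = 5/8 - 2*C1 + 4*C2 = -2. Solving gives C1 = 73/24, C2 = 83/96.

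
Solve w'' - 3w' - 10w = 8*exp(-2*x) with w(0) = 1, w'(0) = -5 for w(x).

Characteristic equation r² - 3r - 10 = 0 factors as (r + 2)(r - 5) = 0, so r = -2, 5.
Hence w_h = C1*exp(-2*x) + C2*exp(5*x).
Since exp(-2*x) solves the homogeneous equation (r = -2 is a root of multiplicity 1), multiply the trial by x. Try w_p = A*x*exp(-2*x). Substituting into the equation and dividing by exp(-2*x) gives A = -8/7, so w_p = -8*x*exp(-2*x)/7.
General solution: w = C1*exp(-2*x) + C2*exp(5*x) - 8*x*exp(-2*x)/7.
Apply the initial conditions: w(0) = C1 + C2 = 1 and w'(0) = -8/7 - 2*C1 + 5*C2 = -5. Solving gives C1 = 62/49, C2 = -13/49.

w = -13*exp(5*x)/49 + 62*exp(-2*x)/49 - 8*x*exp(-2*x)/7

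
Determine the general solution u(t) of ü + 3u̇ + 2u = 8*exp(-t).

Characteristic equation r² + 3r + 2 = 0 factors as (r + 1)(r + 2) = 0, so r = -1, -2.
Hence u_h = C1*exp(-t) + C2*exp(-2*t).
Since exp(-t) solves the homogeneous equation (r = -1 is a root of multiplicity 1), multiply the trial by t. Try u_p = A*t*exp(-t). Substituting into the equation and dividing by exp(-t) gives A = 8, so u_p = 8*t*exp(-t).

u = C1*exp(-t) + C2*exp(-2*t) + 8*t*exp(-t)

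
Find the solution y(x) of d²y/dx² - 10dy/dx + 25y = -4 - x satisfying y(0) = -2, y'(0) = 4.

Characteristic equation r² - 10r + 25 = 0 has discriminant (-10)² - 4·(25) = 0, so r = 5 is a repeated root.
Hence y_h = (C1 + C2*x)*exp(5*x).
For the particular solution try y_p = A0 + A1*x. Substituting and matching coefficients of each power of x gives A0 = -22/125, A1 = -1/25, so y_p = -22/125 - x/25.
General solution: y = -22/125 - x/25 + C1*exp(5*x) + C2*x*exp(5*x).
Apply the initial conditions: y(0) = -22/125 + C1 = -2 and y'(0) = -1/25 + C2 + 5*C1 = 4. Solving gives C1 = -228/125, C2 = 329/25.

y = -22/125 - 228*exp(5*x)/125 - x/25 + 329*x*exp(5*x)/25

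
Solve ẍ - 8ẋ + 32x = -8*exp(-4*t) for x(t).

Characteristic equation r² - 8r + 32 = 0 has discriminant (-8)² - 4·(32) = -64 < 0, so r = 4 ± 4i.
Hence x_h = C1*cos(4*t)*exp(4*t) + C2*exp(4*t)*sin(4*t).
Try x_p = A*exp(-4*t). Substituting into the equation and dividing by exp(-4*t) gives A = -1/10, so x_p = -exp(-4*t)/10.

x = -exp(-4*t)/10 + C1*cos(4*t)*exp(4*t) + C2*exp(4*t)*sin(4*t)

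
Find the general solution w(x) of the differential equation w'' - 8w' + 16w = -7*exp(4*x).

w = C1*exp(4*x) - 7*x**2*exp(4*x)/2 + C2*x*exp(4*x)

Characteristic equation r² - 8r + 16 = 0 has discriminant (-8)² - 4·(16) = 0, so r = 4 is a repeated root.
Hence w_h = (C1 + C2*x)*exp(4*x).
Since exp(4*x) solves the homogeneous equation (r = 4 is a root of multiplicity 2), multiply the trial by x^2. Try w_p = A*x^2*exp(4*x). Substituting into the equation and dividing by exp(4*x) gives A = -7/2, so w_p = -7*x^2*exp(4*x)/2.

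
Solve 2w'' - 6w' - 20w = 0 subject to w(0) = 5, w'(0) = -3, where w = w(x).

Divide through by 2: w'' - 3w' - 10w = 0.
Characteristic equation r² - 3r - 10 = 0 factors as (r + 2)(r - 5) = 0, so r = -2, 5.
Hence w_h = C1*exp(-2*x) + C2*exp(5*x).
Apply the initial conditions: w(0) = C1 + C2 = 5 and w'(0) = -2*C1 + 5*C2 = -3. Solving gives C1 = 4, C2 = 1.

w = 4*exp(-2*x) + exp(5*x)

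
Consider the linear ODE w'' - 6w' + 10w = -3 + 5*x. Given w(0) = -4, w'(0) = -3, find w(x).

Characteristic equation r² - 6r + 10 = 0 has discriminant (-6)² - 4·(10) = -4 < 0, so r = 3 ± i.
Hence w_h = C1*cos(x)*exp(3*x) + C2*exp(3*x)*sin(x).
For the particular solution try w_p = A0 + A1*x. Substituting and matching coefficients of each power of x gives A0 = 0, A1 = 1/2, so w_p = x/2.
General solution: w = x/2 + C1*cos(x)*exp(3*x) + C2*exp(3*x)*sin(x).
Apply the initial conditions: w(0) = C1 = -4 and w'(0) = 1/2 + C2 + 3*C1 = -3. Solving gives C1 = -4, C2 = 17/2.

w = x/2 - 4*cos(x)*exp(3*x) + 17*exp(3*x)*sin(x)/2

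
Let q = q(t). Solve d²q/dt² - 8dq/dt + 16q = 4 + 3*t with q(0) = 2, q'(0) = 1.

Characteristic equation r² - 8r + 16 = 0 has discriminant (-8)² - 4·(16) = 0, so r = 4 is a repeated root.
Hence q_h = (C1 + C2*t)*exp(4*t).
For the particular solution try q_p = A0 + A1*t. Substituting and matching coefficients of each power of t gives A0 = 11/32, A1 = 3/16, so q_p = 11/32 + 3*t/16.
General solution: q = 11/32 + 3*t/16 + C1*exp(4*t) + C2*t*exp(4*t).
Apply the initial conditions: q(0) = 11/32 + C1 = 2 and q'(0) = 3/16 + C2 + 4*C1 = 1. Solving gives C1 = 53/32, C2 = -93/16.

q = 11/32 + 3*t/16 + 53*exp(4*t)/32 - 93*t*exp(4*t)/16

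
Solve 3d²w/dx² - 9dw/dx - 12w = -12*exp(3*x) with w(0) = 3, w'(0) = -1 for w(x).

w = -2*exp(4*x)/5 + 12*exp(-x)/5 + exp(3*x)

Divide through by 3: w'' - 3w' - 4w = -4*exp(3*x).
Characteristic equation r² - 3r - 4 = 0 factors as (r - 4)(r + 1) = 0, so r = 4, -1.
Hence w_h = C1*exp(4*x) + C2*exp(-x).
Try w_p = A*exp(3*x). Substituting into the equation and dividing by exp(3*x) gives A = 1, so w_p = exp(3*x).
General solution: w = C1*exp(4*x) + C2*exp(-x) + exp(3*x).
Apply the initial conditions: w(0) = 1 + C1 + C2 = 3 and w'(0) = 3 - C2 + 4*C1 = -1. Solving gives C1 = -2/5, C2 = 12/5.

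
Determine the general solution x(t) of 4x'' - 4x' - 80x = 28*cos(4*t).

x = -63*cos(4*t)/328 - 7*sin(4*t)/328 + C1*exp(-4*t) + C2*exp(5*t)

Divide through by 4: x'' - x' - 20x = 7*cos(4*t).
Characteristic equation r² - r - 20 = 0 factors as (r + 4)(r - 5) = 0, so r = -4, 5.
Hence x_h = C1*exp(-4*t) + C2*exp(5*t).
Try x_p = A*cos(4*t) + B*sin(4*t). Substituting and equating the coefficients of cos(4t) and sin(4t) gives A = -63/328, B = -7/328, so x_p = -63*cos(4*t)/328 - 7*sin(4*t)/328.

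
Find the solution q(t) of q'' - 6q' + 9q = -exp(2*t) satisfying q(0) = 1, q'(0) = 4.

Characteristic equation r² - 6r + 9 = 0 has discriminant (-6)² - 4·(9) = 0, so r = 3 is a repeated root.
Hence q_h = (C1 + C2*t)*exp(3*t).
Try q_p = A*exp(2*t). Substituting into the equation and dividing by exp(2*t) gives A = -1, so q_p = -exp(2*t).
General solution: q = -exp(2*t) + C1*exp(3*t) + C2*t*exp(3*t).
Apply the initial conditions: q(0) = -1 + C1 = 1 and q'(0) = -2 + C2 + 3*C1 = 4. Solving gives C1 = 2, C2 = 0.

q = -exp(2*t) + 2*exp(3*t)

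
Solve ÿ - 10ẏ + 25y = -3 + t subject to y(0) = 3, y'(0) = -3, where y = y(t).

y = -13/125 + t/25 + 388*exp(5*t)/125 - 464*t*exp(5*t)/25

Characteristic equation r² - 10r + 25 = 0 has discriminant (-10)² - 4·(25) = 0, so r = 5 is a repeated root.
Hence y_h = (C1 + C2*t)*exp(5*t).
For the particular solution try y_p = A0 + A1*t. Substituting and matching coefficients of each power of t gives A0 = -13/125, A1 = 1/25, so y_p = -13/125 + t/25.
General solution: y = -13/125 + t/25 + C1*exp(5*t) + C2*t*exp(5*t).
Apply the initial conditions: y(0) = -13/125 + C1 = 3 and y'(0) = 1/25 + C2 + 5*C1 = -3. Solving gives C1 = 388/125, C2 = -464/25.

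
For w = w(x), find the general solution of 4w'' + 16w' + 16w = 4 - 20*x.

w = 3/2 - 5*x/4 + C1*exp(-2*x) + C2*x*exp(-2*x)

Divide through by 4: w'' + 4w' + 4w = 1 - 5*x.
Characteristic equation r² + 4r + 4 = 0 has discriminant (4)² - 4·(4) = 0, so r = -2 is a repeated root.
Hence w_h = (C1 + C2*x)*exp(-2*x).
For the particular solution try w_p = A0 + A1*x. Substituting and matching coefficients of each power of x gives A0 = 3/2, A1 = -5/4, so w_p = 3/2 - 5*x/4.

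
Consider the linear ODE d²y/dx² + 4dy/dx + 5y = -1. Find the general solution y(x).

y = -1/5 + C1*cos(x)*exp(-2*x) + C2*exp(-2*x)*sin(x)

Characteristic equation r² + 4r + 5 = 0 has discriminant (4)² - 4·(5) = -4 < 0, so r = -2 ± i.
Hence y_h = C1*cos(x)*exp(-2*x) + C2*exp(-2*x)*sin(x).
For the particular solution try y_p = A0. Substituting and matching coefficients of each power of x gives A0 = -1/5, so y_p = -1/5.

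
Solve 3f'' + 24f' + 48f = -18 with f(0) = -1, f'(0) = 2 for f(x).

Divide through by 3: f'' + 8f' + 16f = -6.
Characteristic equation r² + 8r + 16 = 0 has discriminant (8)² - 4·(16) = 0, so r = -4 is a repeated root.
Hence f_h = (C1 + C2*x)*exp(-4*x).
For the particular solution try f_p = A0. Substituting and matching coefficients of each power of x gives A0 = -3/8, so f_p = -3/8.
General solution: f = -3/8 + C1*exp(-4*x) + C2*x*exp(-4*x).
Apply the initial conditions: f(0) = -3/8 + C1 = -1 and f'(0) = C2 - 4*C1 = 2. Solving gives C1 = -5/8, C2 = -1/2.

f = -3/8 - 5*exp(-4*x)/8 - x*exp(-4*x)/2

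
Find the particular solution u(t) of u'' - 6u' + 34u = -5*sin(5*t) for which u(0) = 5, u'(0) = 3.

Characteristic equation r² - 6r + 34 = 0 has discriminant (-6)² - 4·(34) = -100 < 0, so r = 3 ± 5i.
Hence u_h = C1*cos(5*t)*exp(3*t) + C2*exp(3*t)*sin(5*t).
Try u_p = A*cos(5*t) + B*sin(5*t). Substituting and equating the coefficients of cos(5t) and sin(5t) gives A = -50/327, B = -5/109, so u_p = -50*cos(5*t)/327 - 5*sin(5*t)/109.
General solution: u = -50*cos(5*t)/327 - 5*sin(5*t)/109 + C1*cos(5*t)*exp(3*t) + C2*exp(3*t)*sin(5*t).
Apply the initial conditions: u(0) = -50/327 + C1 = 5 and u'(0) = -25/109 + 3*C1 + 5*C2 = 3. Solving gives C1 = 1685/327, C2 = -1333/545.

u = -50*cos(5*t)/327 - 5*sin(5*t)/109 - 1333*exp(3*t)*sin(5*t)/545 + 1685*cos(5*t)*exp(3*t)/327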